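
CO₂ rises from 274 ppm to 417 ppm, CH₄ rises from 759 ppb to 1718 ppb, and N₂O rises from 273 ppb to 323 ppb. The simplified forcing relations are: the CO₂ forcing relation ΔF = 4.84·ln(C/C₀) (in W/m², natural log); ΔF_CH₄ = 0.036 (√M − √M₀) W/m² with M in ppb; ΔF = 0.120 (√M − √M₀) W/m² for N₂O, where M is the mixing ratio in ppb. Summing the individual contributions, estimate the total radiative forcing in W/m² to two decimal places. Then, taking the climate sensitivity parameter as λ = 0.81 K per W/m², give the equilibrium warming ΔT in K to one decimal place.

CO₂: 4.84 × ln(417/274) = 4.84 × ln(1.52190) = 4.84 × 0.41996 = 2.0326 W/m².
CH₄: 0.036 × (√1718 − √759) = 0.036 × (41.4488 − 27.5500) = 0.036 × 13.8988 = 0.5004 W/m².
N₂O: 0.120 × (√323 − √273) = 0.120 × (17.9722 − 16.5227) = 0.120 × 1.4495 = 0.1739 W/m².
Total ΔF = 2.0326 + 0.5004 + 0.1739 = 2.7069 W/m².
ΔT = λ ΔF = 0.81 × 2.71 = 2.1951 K.

ΔF = 2.71 W/m²; ΔT = 2.2 K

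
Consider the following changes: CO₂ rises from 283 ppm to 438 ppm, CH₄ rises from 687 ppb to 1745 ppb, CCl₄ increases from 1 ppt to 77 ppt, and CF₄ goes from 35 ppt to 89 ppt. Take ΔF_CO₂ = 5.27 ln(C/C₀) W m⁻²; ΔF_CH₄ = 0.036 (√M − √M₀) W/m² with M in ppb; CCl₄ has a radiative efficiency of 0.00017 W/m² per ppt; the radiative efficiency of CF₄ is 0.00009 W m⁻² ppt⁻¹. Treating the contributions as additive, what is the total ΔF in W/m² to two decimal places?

CO₂: 5.27 × ln(438/283) = 5.27 × ln(1.54770) = 5.27 × 0.43677 = 2.3018 W/m².
CH₄: 0.036 × (√1745 − √687) = 0.036 × (41.7732 − 26.2107) = 0.036 × 15.5625 = 0.5603 W/m².
CCl₄: ΔF = 0.00017 × (77 − 1) = 0.00017 × 76 = 0.0129 W/m².
CF₄: ΔF = 0.00009 × (89 − 35) = 0.00009 × 54 = 0.0049 W/m².
Total ΔF = 2.3018 + 0.5603 + 0.0129 + 0.0049 = 2.8799 W/m².

ΔF = 2.88 W/m²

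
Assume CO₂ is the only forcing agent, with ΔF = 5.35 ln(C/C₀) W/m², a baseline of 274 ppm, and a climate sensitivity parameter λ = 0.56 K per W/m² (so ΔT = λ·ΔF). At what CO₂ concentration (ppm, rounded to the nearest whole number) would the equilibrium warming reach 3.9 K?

Required forcing: ΔF = ΔT/λ = 3.9/0.56 = 6.9643 W/m².
Then ln(C/274) = ΔF/5.35 = 6.9643/5.35 = 1.30174.
So C = 274 × e^1.30174 = 274 × 3.67569 = 1007.14 ppm.

C ≈ 1007 ppm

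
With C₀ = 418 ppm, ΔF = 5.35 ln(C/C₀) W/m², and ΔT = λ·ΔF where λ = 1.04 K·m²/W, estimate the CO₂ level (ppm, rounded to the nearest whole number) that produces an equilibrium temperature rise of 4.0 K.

Required forcing: ΔF = ΔT/λ = 4.0/1.04 = 3.8462 W/m².
Then ln(C/418) = ΔF/5.35 = 3.8462/5.35 = 0.71892.
So C = 418 × e^0.71892 = 418 × 2.05222 = 857.83 ppm.

C ≈ 858 ppm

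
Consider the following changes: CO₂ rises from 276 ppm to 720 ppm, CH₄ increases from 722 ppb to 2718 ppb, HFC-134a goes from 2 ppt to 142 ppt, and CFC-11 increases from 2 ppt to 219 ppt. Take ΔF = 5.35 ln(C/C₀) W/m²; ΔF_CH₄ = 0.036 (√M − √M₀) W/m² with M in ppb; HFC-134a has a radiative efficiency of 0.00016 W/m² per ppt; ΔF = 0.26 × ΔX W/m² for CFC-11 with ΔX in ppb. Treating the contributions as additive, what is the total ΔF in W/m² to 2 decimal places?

CO₂: 5.35 × ln(720/276) = 5.35 × ln(2.60870) = 5.35 × 0.95885 = 5.1298 W/m².
CH₄: 0.036 × (√2718 − √722) = 0.036 × (52.1344 − 26.8701) = 0.036 × 25.2643 = 0.9095 W/m².
HFC-134a: ΔF = 0.00016 × (142 − 2) = 0.00016 × 140 = 0.0224 W/m².
CFC-11: Δ = 219 − 2 = 217 ppt = 0.217 ppb; ΔF = 0.26 × 0.217 = 0.0564 W/m².
Total ΔF = 5.1298 + 0.9095 + 0.0224 + 0.0564 = 6.1181 W/m².

ΔF = 6.12 W/m²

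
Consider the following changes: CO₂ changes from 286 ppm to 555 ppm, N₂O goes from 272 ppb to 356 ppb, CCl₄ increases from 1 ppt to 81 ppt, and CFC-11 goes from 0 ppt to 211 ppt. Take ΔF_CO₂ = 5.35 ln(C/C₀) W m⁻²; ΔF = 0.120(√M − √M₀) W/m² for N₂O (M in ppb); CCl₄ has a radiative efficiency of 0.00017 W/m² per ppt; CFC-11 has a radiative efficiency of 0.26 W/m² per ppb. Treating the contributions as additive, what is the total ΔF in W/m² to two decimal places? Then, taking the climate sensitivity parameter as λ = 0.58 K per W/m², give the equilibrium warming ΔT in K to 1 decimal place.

CO₂: 5.35 × ln(555/286) = 5.35 × ln(1.94056) = 5.35 × 0.66298 = 3.5469 W/m².
N₂O: 0.120 × (√356 − √272) = 0.120 × (18.8680 − 16.4924) = 0.120 × 2.3756 = 0.2851 W/m².
CCl₄: ΔF = 0.00017 × (81 − 1) = 0.00017 × 80 = 0.0136 W/m².
CFC-11: Δ = 211 − 0 = 211 ppt = 0.211 ppb; ΔF = 0.26 × 0.211 = 0.0549 W/m².
Total ΔF = 3.5469 + 0.2851 + 0.0136 + 0.0549 = 3.9005 W/m².
ΔT = λ ΔF = 0.58 × 3.90 = 2.2620 K.

ΔF = 3.90 W/m²; ΔT = 2.3 K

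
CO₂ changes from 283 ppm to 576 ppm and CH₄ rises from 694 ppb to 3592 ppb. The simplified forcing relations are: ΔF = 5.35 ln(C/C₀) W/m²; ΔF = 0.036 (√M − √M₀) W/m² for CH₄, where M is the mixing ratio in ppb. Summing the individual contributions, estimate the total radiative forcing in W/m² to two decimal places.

ΔF = 5.01 W/m²

CO₂: 5.35 × ln(576/283) = 5.35 × ln(2.03534) = 5.35 × 0.71066 = 3.8020 W/m².
CH₄: 0.036 × (√3592 − √694) = 0.036 × (59.9333 − 26.3439) = 0.036 × 33.5894 = 1.2092 W/m².
Total ΔF = 3.8020 + 1.2092 = 5.0112 W/m².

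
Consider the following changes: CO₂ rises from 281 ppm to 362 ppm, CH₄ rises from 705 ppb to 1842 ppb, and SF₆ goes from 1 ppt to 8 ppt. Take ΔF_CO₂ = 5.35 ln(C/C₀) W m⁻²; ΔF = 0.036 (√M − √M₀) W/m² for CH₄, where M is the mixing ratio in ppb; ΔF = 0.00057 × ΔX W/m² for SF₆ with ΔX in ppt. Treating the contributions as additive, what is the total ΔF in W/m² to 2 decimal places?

CO₂: 5.35 × ln(362/281) = 5.35 × ln(1.28826) = 5.35 × 0.25329 = 1.3551 W/m².
CH₄: 0.036 × (√1842 − √705) = 0.036 × (42.9185 − 26.5518) = 0.036 × 16.3667 = 0.5892 W/m².
SF₆: ΔF = 0.00057 × (8 − 1) = 0.00057 × 7 = 0.0040 W/m².
Total ΔF = 1.3551 + 0.5892 + 0.0040 = 1.9483 W/m².

ΔF = 1.95 W/m²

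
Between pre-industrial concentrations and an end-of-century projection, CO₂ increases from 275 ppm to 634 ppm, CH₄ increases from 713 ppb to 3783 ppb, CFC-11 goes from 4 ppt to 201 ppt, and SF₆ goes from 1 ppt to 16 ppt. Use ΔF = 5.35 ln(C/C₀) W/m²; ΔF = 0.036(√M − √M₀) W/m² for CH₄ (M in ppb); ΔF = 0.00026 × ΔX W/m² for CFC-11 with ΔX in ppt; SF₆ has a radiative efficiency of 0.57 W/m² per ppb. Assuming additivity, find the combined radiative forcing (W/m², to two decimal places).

ΔF = 5.78 W/m²

CO₂: 5.35 × ln(634/275) = 5.35 × ln(2.30545) = 5.35 × 0.83528 = 4.4687 W/m².
CH₄: 0.036 × (√3783 − √713) = 0.036 × (61.5061 − 26.7021) = 0.036 × 34.8040 = 1.2529 W/m².
CFC-11: ΔF = 0.00026 × (201 − 4) = 0.00026 × 197 = 0.0512 W/m².
SF₆: Δ = 16 − 1 = 15 ppt = 0.015 ppb; ΔF = 0.57 × 0.015 = 0.0086 W/m².
Total ΔF = 4.4687 + 1.2529 + 0.0512 + 0.0086 = 5.7814 W/m².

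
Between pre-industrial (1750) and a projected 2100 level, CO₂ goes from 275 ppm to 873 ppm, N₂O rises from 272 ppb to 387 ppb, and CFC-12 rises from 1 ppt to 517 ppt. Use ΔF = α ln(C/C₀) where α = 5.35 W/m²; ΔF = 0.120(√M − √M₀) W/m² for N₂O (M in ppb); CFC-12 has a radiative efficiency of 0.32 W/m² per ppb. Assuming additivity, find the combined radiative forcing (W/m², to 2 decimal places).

ΔF = 6.73 W/m²

CO₂: 5.35 × ln(873/275) = 5.35 × ln(3.17455) = 5.35 × 1.15517 = 6.1802 W/m².
N₂O: 0.120 × (√387 − √272) = 0.120 × (19.6723 − 16.4924) = 0.120 × 3.1799 = 0.3816 W/m².
CFC-12: Δ = 517 − 1 = 516 ppt = 0.516 ppb; ΔF = 0.32 × 0.516 = 0.1651 W/m².
Total ΔF = 6.1802 + 0.3816 + 0.1651 = 6.7269 W/m².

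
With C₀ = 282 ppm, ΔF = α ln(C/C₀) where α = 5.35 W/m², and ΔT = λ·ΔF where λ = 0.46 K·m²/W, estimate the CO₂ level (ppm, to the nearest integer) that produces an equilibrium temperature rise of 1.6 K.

C ≈ 540 ppm

Required forcing: ΔF = ΔT/λ = 1.6/0.46 = 3.4783 W/m².
Then ln(C/282) = ΔF/5.35 = 3.4783/5.35 = 0.65015.
So C = 282 × e^0.65015 = 282 × 1.91583 = 540.26 ppm.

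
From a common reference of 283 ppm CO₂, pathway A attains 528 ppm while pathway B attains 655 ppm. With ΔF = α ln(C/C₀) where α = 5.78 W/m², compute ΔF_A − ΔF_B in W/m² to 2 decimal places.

ΔF_A = 5.78 ln(528/283) = 5.78 × 0.62365 = 3.6047 W/m².
ΔF_B = 5.78 ln(655/283) = 5.78 × 0.83919 = 4.8505 W/m².
Difference: 3.6047 − 4.8505 = -1.2458 W/m².
(Equivalently, ΔF_A − ΔF_B = 5.78 ln(528/655) = 5.78 × -0.21554 = -1.2458 W/m².)

ΔF_A − ΔF_B = -1.25 W/m²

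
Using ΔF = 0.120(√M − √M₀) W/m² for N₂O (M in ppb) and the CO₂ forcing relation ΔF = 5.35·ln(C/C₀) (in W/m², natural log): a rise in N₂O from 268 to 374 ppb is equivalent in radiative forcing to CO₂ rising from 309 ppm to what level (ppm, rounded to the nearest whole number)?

N₂O forcing: 0.120 × (√374 − √268) = 0.120 × (19.3391 − 16.3707) = 0.120 × 2.9684 = 0.35621 W/m².
Set 5.35 ln(C/309) = 0.35621: ln(C/309) = 0.35621/5.35 = 0.06658, so C = 309 × e^0.06658 = 309 × 1.06885 = 330.27 ppm.

C ≈ 330 ppm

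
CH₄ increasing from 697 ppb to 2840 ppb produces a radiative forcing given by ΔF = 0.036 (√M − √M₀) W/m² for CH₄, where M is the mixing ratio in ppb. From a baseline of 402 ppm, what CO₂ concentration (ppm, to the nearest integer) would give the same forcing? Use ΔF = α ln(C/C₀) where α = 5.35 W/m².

CH₄ forcing: 0.036 × (√2840 − √697) = 0.036 × (53.2917 − 26.4008) = 0.036 × 26.8909 = 0.96807 W/m².
Set 5.35 ln(C/402) = 0.96807: ln(C/402) = 0.96807/5.35 = 0.18095, so C = 402 × e^0.18095 = 402 × 1.19836 = 481.74 ppm.

C ≈ 482 ppm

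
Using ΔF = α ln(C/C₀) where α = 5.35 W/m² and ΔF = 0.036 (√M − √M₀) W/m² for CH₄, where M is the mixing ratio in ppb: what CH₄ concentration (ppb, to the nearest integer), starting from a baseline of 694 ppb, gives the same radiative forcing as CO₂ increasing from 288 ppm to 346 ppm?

CO₂ forcing: 5.35 × ln(346/288) = 5.35 × 0.183478 = 0.98161 W/m².
Set 0.036(√M − √694) = 0.98161: √M = 0.98161/0.036 + √694 = 27.2669 + 26.3439 = 53.6108.
M = (53.6108)² = 2874.12 ppb.

M ≈ 2874 ppb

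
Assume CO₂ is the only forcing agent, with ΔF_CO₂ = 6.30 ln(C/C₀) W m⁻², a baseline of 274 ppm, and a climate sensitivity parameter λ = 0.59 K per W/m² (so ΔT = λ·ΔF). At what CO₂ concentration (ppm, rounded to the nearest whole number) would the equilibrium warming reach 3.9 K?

Required forcing: ΔF = ΔT/λ = 3.9/0.59 = 6.6102 W/m².
Then ln(C/274) = ΔF/6.30 = 6.6102/6.30 = 1.04924.
So C = 274 × e^1.04924 = 274 × 2.85548 = 782.40 ppm.

C ≈ 782 ppm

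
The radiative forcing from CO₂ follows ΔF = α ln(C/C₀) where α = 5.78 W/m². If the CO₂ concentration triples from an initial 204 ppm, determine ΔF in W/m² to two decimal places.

ΔF = 6.35 W/m²

Because the forcing depends only on the ratio C/C₀, the initial concentration does not enter.
ΔF = 5.78 × ln(3) = 5.78 × 1.09861 = 6.3500 W/m².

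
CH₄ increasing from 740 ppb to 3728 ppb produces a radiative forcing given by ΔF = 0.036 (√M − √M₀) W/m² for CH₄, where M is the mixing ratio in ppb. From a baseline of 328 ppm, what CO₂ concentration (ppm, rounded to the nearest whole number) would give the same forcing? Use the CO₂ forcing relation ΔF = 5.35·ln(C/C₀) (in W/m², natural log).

C ≈ 412 ppm

CH₄ forcing: 0.036 × (√3728 − √740) = 0.036 × (61.0574 − 27.2029) = 0.036 × 33.8545 = 1.21876 W/m².
Set 5.35 ln(C/328) = 1.21876: ln(C/328) = 1.21876/5.35 = 0.22781, so C = 328 × e^0.22781 = 328 × 1.25585 = 411.92 ppm.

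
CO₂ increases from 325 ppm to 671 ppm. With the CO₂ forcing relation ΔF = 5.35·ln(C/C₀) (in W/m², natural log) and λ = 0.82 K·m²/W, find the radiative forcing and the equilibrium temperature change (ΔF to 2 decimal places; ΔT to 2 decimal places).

CO₂: 5.35 × ln(671/325) = 5.35 × ln(2.06462) = 5.35 × 0.72495 = 3.8785 W/m².
ΔT = λ ΔF = 0.82 × 3.88 = 3.1816 K.

ΔF = 3.88 W/m²; ΔT = 3.18 K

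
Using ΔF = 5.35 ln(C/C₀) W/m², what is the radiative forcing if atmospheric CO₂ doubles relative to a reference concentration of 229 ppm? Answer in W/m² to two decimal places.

Because the forcing depends only on the ratio C/C₀, the initial concentration does not enter.
ΔF = 5.35 × ln(2) = 5.35 × 0.69315 = 3.7084 W/m².

ΔF = 3.71 W/m²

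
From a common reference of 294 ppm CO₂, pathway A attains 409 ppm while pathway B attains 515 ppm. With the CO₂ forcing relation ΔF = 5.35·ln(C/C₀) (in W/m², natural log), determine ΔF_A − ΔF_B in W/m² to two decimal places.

ΔF_A = 5.35 ln(409/294) = 5.35 × 0.33014 = 1.7662 W/m².
ΔF_B = 5.35 ln(515/294) = 5.35 × 0.56059 = 2.9992 W/m².
Difference: 1.7662 − 2.9992 = -1.2330 W/m².

ΔF_A − ΔF_B = -1.23 W/m²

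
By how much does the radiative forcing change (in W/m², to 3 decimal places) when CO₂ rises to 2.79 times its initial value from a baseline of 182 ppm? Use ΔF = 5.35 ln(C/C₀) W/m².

ΔF = 5.489 W/m²

ΔF = 5.35 × ln(2.79) = 5.35 × 1.02604 = 5.4893 W/m².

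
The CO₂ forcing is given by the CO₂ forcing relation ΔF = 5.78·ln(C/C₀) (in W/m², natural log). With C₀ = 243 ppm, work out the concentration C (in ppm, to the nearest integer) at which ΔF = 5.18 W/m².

Set 5.78 ln(C/243) = 5.18, so ln(C/243) = 5.18/5.78 = 0.89619.
Then C/243 = e^0.89619 = 2.45025, giving C = 243 × 2.45025 = 595.41 ppm.

C ≈ 595 ppm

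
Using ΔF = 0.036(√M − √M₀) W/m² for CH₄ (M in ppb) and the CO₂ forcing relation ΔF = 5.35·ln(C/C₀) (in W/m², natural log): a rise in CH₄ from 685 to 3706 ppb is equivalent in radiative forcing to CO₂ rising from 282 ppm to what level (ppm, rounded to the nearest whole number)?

CH₄ forcing: 0.036 × (√3706 − √685) = 0.036 × (60.8769 − 26.1725) = 0.036 × 34.7044 = 1.24936 W/m².
Set 5.35 ln(C/282) = 1.24936: ln(C/282) = 1.24936/5.35 = 0.23353, so C = 282 × e^0.23353 = 282 × 1.26305 = 356.18 ppm.

C ≈ 356 ppm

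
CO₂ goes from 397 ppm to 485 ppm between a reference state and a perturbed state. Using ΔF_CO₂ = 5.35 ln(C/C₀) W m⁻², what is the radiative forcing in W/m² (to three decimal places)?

CO₂: 5.35 × ln(485/397) = 5.35 × ln(1.22166) = 5.35 × 0.20021 = 1.0711 W/m².

ΔF = 1.071 W/m²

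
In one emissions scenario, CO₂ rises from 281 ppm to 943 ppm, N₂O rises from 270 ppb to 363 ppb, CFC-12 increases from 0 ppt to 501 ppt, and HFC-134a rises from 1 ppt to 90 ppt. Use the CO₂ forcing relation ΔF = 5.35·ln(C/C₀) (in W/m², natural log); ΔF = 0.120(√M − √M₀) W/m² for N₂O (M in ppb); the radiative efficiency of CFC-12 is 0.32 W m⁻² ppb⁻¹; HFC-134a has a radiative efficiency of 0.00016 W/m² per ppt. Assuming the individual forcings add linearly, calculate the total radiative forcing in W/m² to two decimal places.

CO₂: 5.35 × ln(943/281) = 5.35 × ln(3.35587) = 5.35 × 1.21071 = 6.4773 W/m².
N₂O: 0.120 × (√363 − √270) = 0.120 × (19.0526 − 16.4317) = 0.120 × 2.6209 = 0.3145 W/m².
CFC-12: Δ = 501 − 0 = 501 ppt = 0.501 ppb; ΔF = 0.32 × 0.501 = 0.1603 W/m².
HFC-134a: ΔF = 0.00016 × (90 − 1) = 0.00016 × 89 = 0.0142 W/m².
Total ΔF = 6.4773 + 0.3145 + 0.1603 + 0.0142 = 6.9663 W/m².

ΔF = 6.97 W/m²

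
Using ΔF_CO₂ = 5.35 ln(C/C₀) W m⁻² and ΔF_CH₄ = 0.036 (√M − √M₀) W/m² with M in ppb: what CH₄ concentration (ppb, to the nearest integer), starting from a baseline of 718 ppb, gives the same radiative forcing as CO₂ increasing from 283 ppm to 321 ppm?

CO₂ forcing: 5.35 × ln(321/283) = 5.35 × 0.125994 = 0.67407 W/m².
Set 0.036(√M − √718) = 0.67407: √M = 0.67407/0.036 + √718 = 18.7242 + 26.7955 = 45.5197.
M = (45.5197)² = 2072.04 ppb.

M ≈ 2072 ppb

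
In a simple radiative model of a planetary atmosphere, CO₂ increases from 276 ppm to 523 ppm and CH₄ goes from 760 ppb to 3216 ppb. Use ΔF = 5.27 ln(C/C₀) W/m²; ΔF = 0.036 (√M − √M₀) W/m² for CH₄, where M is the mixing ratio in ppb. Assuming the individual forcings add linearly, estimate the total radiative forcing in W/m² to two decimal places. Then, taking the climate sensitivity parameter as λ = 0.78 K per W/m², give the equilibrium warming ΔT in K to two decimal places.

ΔF = 4.42 W/m²; ΔT = 3.45 K

CO₂: 5.27 × ln(523/276) = 5.27 × ln(1.89493) = 5.27 × 0.63918 = 3.3685 W/m².
CH₄: 0.036 × (√3216 − √760) = 0.036 × (56.7098 − 27.5681) = 0.036 × 29.1417 = 1.0491 W/m².
Total ΔF = 3.3685 + 1.0491 = 4.4176 W/m².
ΔT = λ ΔF = 0.78 × 4.42 = 3.4476 K.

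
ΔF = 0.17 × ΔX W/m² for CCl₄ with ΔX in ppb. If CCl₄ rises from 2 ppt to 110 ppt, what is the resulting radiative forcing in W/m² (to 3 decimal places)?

ΔF = 0.018 W/m²

CCl₄: Δ = 110 − 2 = 108 ppt = 0.108 ppb; ΔF = 0.17 × 0.108 = 0.0184 W/m².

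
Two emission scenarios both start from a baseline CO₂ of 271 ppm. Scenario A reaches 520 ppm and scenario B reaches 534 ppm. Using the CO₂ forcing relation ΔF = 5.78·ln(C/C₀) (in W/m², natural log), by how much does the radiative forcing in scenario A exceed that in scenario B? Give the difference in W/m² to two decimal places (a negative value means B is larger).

ΔF_A − ΔF_B = -0.15 W/m²

ΔF_A = 5.78 ln(520/271) = 5.78 × 0.65171 = 3.7669 W/m².
ΔF_B = 5.78 ln(534/271) = 5.78 × 0.67828 = 3.9205 W/m².
Difference: 3.7669 − 3.9205 = -0.1536 W/m².
(Equivalently, ΔF_A − ΔF_B = 5.78 ln(520/534) = 5.78 × -0.02657 = -0.1536 W/m².)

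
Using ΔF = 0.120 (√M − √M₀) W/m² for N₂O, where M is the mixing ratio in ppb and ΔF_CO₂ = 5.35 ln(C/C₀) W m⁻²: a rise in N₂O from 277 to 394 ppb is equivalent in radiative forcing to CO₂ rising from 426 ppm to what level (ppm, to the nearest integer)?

N₂O forcing: 0.120 × (√394 − √277) = 0.120 × (19.8494 − 16.6433) = 0.120 × 3.2061 = 0.38473 W/m².
Set 5.35 ln(C/426) = 0.38473: ln(C/426) = 0.38473/5.35 = 0.07191, so C = 426 × e^0.07191 = 426 × 1.07456 = 457.76 ppm.

C ≈ 458 ppm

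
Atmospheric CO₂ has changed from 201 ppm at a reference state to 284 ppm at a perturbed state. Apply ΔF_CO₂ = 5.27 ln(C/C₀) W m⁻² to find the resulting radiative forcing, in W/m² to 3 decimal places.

CO₂ absorption bands are partially saturated, so forcing scales with the logarithm of the concentration ratio.
CO₂: 5.27 × ln(284/201) = 5.27 × ln(1.41294) = 5.27 × 0.34567 = 1.8217 W/m².

ΔF = 1.822 W/m²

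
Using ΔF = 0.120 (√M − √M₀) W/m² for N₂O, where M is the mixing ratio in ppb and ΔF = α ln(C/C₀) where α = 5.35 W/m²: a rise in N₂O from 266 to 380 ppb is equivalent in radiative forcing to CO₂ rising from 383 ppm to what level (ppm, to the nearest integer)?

C ≈ 411 ppm

N₂O forcing: 0.120 × (√380 − √266) = 0.120 × (19.4936 − 16.3095) = 0.120 × 3.1841 = 0.38209 W/m².
Set 5.35 ln(C/383) = 0.38209: ln(C/383) = 0.38209/5.35 = 0.07142, so C = 383 × e^0.07142 = 383 × 1.07403 = 411.35 ppm.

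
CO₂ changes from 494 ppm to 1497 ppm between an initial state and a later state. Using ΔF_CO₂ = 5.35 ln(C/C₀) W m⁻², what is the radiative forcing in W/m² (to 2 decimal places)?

ΔF = 5.93 W/m²

CO₂: 5.35 × ln(1497/494) = 5.35 × ln(3.03036) = 5.35 × 1.10868 = 5.9314 W/m².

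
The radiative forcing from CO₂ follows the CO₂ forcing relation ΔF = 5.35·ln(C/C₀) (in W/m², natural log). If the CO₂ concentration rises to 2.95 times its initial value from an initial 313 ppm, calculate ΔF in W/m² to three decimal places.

ΔF = 5.35 × ln(2.95) = 5.35 × 1.08181 = 5.7877 W/m².

ΔF = 5.788 W/m²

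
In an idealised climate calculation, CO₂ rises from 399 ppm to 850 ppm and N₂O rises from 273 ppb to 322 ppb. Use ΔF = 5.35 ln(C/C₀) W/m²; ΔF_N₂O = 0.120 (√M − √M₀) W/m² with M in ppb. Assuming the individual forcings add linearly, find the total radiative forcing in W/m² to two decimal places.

CO₂: 5.35 × ln(850/399) = 5.35 × ln(2.13033) = 5.35 × 0.75628 = 4.0461 W/m².
N₂O: 0.120 × (√322 − √273) = 0.120 × (17.9444 − 16.5227) = 0.120 × 1.4217 = 0.1706 W/m².
Total ΔF = 4.0461 + 0.1706 = 4.2167 W/m².

ΔF = 4.22 W/m²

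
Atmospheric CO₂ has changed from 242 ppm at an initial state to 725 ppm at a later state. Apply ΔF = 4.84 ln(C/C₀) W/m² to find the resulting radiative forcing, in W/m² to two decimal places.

ΔF = 5.31 W/m²

CO₂ absorption bands are partially saturated, so forcing scales with the logarithm of the concentration ratio.
CO₂: 4.84 × ln(725/242) = 4.84 × ln(2.99587) = 4.84 × 1.09723 = 5.3106 W/m².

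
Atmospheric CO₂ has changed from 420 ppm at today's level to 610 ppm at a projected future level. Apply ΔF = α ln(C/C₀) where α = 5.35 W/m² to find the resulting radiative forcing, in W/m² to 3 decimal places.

CO₂: 5.35 × ln(610/420) = 5.35 × ln(1.45238) = 5.35 × 0.37320 = 1.9966 W/m².

ΔF = 1.997 W/m²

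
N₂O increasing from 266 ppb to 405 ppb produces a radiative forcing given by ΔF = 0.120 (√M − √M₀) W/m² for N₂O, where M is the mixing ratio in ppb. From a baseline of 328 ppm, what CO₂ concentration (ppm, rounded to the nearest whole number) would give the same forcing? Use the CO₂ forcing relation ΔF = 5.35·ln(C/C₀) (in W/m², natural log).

C ≈ 357 ppm

N₂O forcing: 0.120 × (√405 − √266) = 0.120 × (20.1246 − 16.3095) = 0.120 × 3.8151 = 0.45781 W/m².
Set 5.35 ln(C/328) = 0.45781: ln(C/328) = 0.45781/5.35 = 0.08557, so C = 328 × e^0.08557 = 328 × 1.08934 = 357.30 ppm.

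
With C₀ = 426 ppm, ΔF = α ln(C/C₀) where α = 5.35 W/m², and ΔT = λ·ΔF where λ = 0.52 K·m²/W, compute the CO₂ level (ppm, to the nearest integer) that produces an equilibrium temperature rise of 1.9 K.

Required forcing: ΔF = ΔT/λ = 1.9/0.52 = 3.6538 W/m².
Then ln(C/426) = ΔF/5.35 = 3.6538/5.35 = 0.68295.
So C = 426 × e^0.68295 = 426 × 1.97971 = 843.36 ppm.

C ≈ 843 ppm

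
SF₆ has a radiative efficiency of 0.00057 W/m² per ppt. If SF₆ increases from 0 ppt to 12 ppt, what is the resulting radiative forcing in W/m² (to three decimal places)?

ΔF = 0.007 W/m²

SF₆: ΔF = 0.00057 × (12 − 0) = 0.00057 × 12 = 0.0068 W/m².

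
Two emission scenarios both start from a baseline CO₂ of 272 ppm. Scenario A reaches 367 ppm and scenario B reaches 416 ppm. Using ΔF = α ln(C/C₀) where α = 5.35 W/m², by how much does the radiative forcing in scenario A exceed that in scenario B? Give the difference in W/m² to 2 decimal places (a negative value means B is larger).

ΔF_A = 5.35 ln(367/272) = 5.35 × 0.29956 = 1.6026 W/m².
ΔF_B = 5.35 ln(416/272) = 5.35 × 0.42488 = 2.2731 W/m².
Difference: 1.6026 − 2.2731 = -0.6705 W/m².

ΔF_A − ΔF_B = -0.67 W/m²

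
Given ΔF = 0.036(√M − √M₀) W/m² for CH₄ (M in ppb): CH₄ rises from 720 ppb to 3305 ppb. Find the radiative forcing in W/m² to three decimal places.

ΔF = 1.104 W/m²

CH₄: 0.036 × (√3305 − √720) = 0.036 × (57.4891 − 26.8328) = 0.036 × 30.6563 = 1.1036 W/m².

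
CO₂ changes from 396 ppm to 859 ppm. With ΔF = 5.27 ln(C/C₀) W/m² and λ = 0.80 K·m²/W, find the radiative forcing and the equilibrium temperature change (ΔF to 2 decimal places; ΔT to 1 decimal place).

ΔF = 4.08 W/m²; ΔT = 3.3 K

CO₂: 5.27 × ln(859/396) = 5.27 × ln(2.16919) = 5.27 × 0.77435 = 4.0808 W/m².
ΔT = λ ΔF = 0.80 × 4.08 = 3.2640 K.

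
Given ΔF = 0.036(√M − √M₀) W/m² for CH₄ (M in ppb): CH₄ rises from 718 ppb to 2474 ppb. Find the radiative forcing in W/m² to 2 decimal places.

ΔF = 0.83 W/m²

CH₄: 0.036 × (√2474 − √718) = 0.036 × (49.7393 − 26.7955) = 0.036 × 22.9438 = 0.8260 W/m².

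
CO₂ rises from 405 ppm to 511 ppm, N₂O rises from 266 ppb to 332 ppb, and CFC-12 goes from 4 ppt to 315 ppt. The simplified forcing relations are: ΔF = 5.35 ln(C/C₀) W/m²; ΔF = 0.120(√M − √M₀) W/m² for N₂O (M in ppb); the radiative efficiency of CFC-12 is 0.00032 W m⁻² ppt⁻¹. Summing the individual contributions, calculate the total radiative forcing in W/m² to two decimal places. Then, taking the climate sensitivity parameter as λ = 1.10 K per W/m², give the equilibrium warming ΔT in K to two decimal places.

CO₂: 5.35 × ln(511/405) = 5.35 × ln(1.26173) = 5.35 × 0.23248 = 1.2438 W/m².
N₂O: 0.120 × (√332 − √266) = 0.120 × (18.2209 − 16.3095) = 0.120 × 1.9114 = 0.2294 W/m².
CFC-12: ΔF = 0.00032 × (315 − 4) = 0.00032 × 311 = 0.0995 W/m².
Total ΔF = 1.2438 + 0.2294 + 0.0995 = 1.5727 W/m².
ΔT = λ ΔF = 1.10 × 1.57 = 1.7270 K.

ΔF = 1.57 W/m²; ΔT = 1.73 K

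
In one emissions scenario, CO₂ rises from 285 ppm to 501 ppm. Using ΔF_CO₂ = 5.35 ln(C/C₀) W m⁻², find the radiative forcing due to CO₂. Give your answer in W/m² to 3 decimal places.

CO₂: 5.35 × ln(501/285) = 5.35 × ln(1.75789) = 5.35 × 0.56411 = 3.0180 W/m².

ΔF = 3.018 W/m²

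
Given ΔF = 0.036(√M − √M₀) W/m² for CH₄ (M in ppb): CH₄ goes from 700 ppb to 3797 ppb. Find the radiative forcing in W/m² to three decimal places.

ΔF = 1.266 W/m²

CH₄: 0.036 × (√3797 − √700) = 0.036 × (61.6198 − 26.4575) = 0.036 × 35.1623 = 1.2658 W/m².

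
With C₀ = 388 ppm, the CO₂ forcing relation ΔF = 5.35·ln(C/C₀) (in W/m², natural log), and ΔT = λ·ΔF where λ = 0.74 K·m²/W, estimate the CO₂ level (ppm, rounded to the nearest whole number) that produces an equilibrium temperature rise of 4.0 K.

Required forcing: ΔF = ΔT/λ = 4.0/0.74 = 5.4054 W/m².
Then ln(C/388) = ΔF/5.35 = 5.4054/5.35 = 1.01036.
So C = 388 × e^1.01036 = 388 × 2.74659 = 1065.68 ppm.

C ≈ 1066 ppm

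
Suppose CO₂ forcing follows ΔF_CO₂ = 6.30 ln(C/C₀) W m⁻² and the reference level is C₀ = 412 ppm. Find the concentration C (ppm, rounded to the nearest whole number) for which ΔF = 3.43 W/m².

Set 6.30 ln(C/412) = 3.43, so ln(C/412) = 3.43/6.30 = 0.54444.
Then C/412 = e^0.54444 = 1.72364, giving C = 412 × 1.72364 = 710.14 ppm.

C ≈ 710 ppm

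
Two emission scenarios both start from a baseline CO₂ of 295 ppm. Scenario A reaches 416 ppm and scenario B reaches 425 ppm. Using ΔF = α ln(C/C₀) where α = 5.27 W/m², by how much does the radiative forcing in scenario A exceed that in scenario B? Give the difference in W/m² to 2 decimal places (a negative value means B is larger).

ΔF_A − ΔF_B = -0.11 W/m²

ΔF_A = 5.27 ln(416/295) = 5.27 × 0.34371 = 1.8114 W/m².
ΔF_B = 5.27 ln(425/295) = 5.27 × 0.36511 = 1.9241 W/m².
Difference: 1.8114 − 1.9241 = -0.1127 W/m².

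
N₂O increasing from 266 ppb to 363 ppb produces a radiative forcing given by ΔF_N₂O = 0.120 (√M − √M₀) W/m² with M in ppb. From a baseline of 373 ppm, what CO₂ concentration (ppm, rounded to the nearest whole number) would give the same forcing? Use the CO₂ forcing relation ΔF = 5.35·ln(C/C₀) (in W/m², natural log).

N₂O forcing: 0.120 × (√363 − √266) = 0.120 × (19.0526 − 16.3095) = 0.120 × 2.7431 = 0.32917 W/m².
Set 5.35 ln(C/373) = 0.32917: ln(C/373) = 0.32917/5.35 = 0.06153, so C = 373 × e^0.06153 = 373 × 1.06346 = 396.67 ppm.

C ≈ 397 ppm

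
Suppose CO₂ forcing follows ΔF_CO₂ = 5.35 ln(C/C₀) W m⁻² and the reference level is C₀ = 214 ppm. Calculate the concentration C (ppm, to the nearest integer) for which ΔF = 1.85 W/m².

C ≈ 302 ppm

Set 5.35 ln(C/214) = 1.85, so ln(C/214) = 1.85/5.35 = 0.34579.
Then C/214 = e^0.34579 = 1.41311, giving C = 214 × 1.41311 = 302.41 ppm.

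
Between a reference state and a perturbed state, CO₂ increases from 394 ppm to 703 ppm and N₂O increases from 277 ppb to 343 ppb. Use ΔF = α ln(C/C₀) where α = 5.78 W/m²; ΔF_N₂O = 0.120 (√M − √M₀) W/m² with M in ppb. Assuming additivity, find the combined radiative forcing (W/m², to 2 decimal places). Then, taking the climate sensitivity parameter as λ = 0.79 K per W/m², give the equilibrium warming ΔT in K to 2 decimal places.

ΔF = 3.57 W/m²; ΔT = 2.82 K

CO₂: 5.78 × ln(703/394) = 5.78 × ln(1.78426) = 5.78 × 0.57900 = 3.3466 W/m².
N₂O: 0.120 × (√343 − √277) = 0.120 × (18.5203 − 16.6433) = 0.120 × 1.8770 = 0.2252 W/m².
Total ΔF = 3.3466 + 0.2252 = 3.5718 W/m².
ΔT = λ ΔF = 0.79 × 3.57 = 2.8203 K.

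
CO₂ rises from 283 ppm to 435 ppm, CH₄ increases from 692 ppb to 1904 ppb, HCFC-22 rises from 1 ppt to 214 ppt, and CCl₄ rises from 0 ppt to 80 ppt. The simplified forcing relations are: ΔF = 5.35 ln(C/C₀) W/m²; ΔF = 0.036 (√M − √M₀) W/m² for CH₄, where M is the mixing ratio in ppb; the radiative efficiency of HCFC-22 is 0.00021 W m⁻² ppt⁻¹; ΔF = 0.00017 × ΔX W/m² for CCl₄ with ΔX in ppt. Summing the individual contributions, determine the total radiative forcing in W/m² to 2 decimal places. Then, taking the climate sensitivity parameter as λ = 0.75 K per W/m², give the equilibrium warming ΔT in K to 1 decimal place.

ΔF = 2.98 W/m²; ΔT = 2.2 K

CO₂: 5.35 × ln(435/283) = 5.35 × ln(1.53710) = 5.35 × 0.42990 = 2.3000 W/m².
CH₄: 0.036 × (√1904 − √692) = 0.036 × (43.6348 − 26.3059) = 0.036 × 17.3289 = 0.6238 W/m².
HCFC-22: ΔF = 0.00021 × (214 − 1) = 0.00021 × 213 = 0.0447 W/m².
CCl₄: ΔF = 0.00017 × (80 − 0) = 0.00017 × 80 = 0.0136 W/m².
Total ΔF = 2.3000 + 0.6238 + 0.0447 + 0.0136 = 2.9821 W/m².
ΔT = λ ΔF = 0.75 × 2.98 = 2.2350 K.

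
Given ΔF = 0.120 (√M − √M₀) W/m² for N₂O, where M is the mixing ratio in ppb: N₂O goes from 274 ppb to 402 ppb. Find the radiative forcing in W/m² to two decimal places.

N₂O: 0.120 × (√402 − √274) = 0.120 × (20.0499 − 16.5529) = 0.120 × 3.4970 = 0.4196 W/m².

ΔF = 0.42 W/m²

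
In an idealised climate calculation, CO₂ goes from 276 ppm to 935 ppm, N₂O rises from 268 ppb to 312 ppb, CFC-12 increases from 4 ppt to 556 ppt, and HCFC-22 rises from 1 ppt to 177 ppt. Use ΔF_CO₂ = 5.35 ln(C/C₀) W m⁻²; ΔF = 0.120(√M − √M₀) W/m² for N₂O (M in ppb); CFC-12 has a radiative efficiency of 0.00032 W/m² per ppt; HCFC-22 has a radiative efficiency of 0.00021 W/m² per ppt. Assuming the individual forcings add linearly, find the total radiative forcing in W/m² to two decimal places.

ΔF = 6.90 W/m²

CO₂: 5.35 × ln(935/276) = 5.35 × ln(3.38768) = 5.35 × 1.22015 = 6.5278 W/m².
N₂O: 0.120 × (√312 − √268) = 0.120 × (17.6635 − 16.3707) = 0.120 × 1.2928 = 0.1551 W/m².
CFC-12: ΔF = 0.00032 × (556 − 4) = 0.00032 × 552 = 0.1766 W/m².
HCFC-22: ΔF = 0.00021 × (177 − 1) = 0.00021 × 176 = 0.0370 W/m².
Total ΔF = 6.5278 + 0.1551 + 0.1766 + 0.0370 = 6.8965 W/m².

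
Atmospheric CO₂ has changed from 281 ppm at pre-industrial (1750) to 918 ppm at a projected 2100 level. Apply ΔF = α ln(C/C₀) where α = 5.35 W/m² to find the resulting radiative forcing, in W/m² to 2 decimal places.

ΔF = 6.33 W/m²

CO₂: 5.35 × ln(918/281) = 5.35 × ln(3.26690) = 5.35 × 1.18384 = 6.3335 W/m².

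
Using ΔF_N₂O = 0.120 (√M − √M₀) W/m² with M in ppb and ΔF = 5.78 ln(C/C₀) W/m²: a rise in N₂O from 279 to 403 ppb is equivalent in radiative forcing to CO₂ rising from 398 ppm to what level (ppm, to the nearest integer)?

C ≈ 427 ppm

N₂O forcing: 0.120 × (√403 − √279) = 0.120 × (20.0749 − 16.7033) = 0.120 × 3.3716 = 0.40459 W/m².
Set 5.78 ln(C/398) = 0.40459: ln(C/398) = 0.40459/5.78 = 0.07000, so C = 398 × e^0.07000 = 398 × 1.07251 = 426.86 ppm.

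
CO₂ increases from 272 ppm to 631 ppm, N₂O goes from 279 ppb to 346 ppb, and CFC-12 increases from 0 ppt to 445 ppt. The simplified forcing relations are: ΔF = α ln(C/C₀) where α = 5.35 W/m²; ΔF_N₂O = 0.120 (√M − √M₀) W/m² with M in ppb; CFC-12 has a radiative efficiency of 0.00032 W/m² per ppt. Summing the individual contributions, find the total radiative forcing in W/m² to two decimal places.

CO₂: 5.35 × ln(631/272) = 5.35 × ln(2.31985) = 5.35 × 0.84150 = 4.5020 W/m².
N₂O: 0.120 × (√346 − √279) = 0.120 × (18.6011 − 16.7033) = 0.120 × 1.8978 = 0.2277 W/m².
CFC-12: ΔF = 0.00032 × (445 − 0) = 0.00032 × 445 = 0.1424 W/m².
Total ΔF = 4.5020 + 0.2277 + 0.1424 = 4.8721 W/m².

ΔF = 4.87 W/m²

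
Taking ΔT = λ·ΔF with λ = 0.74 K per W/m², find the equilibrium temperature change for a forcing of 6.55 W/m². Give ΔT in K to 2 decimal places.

ΔT = λ ΔF = 0.74 × 6.55 = 4.8470 K.

ΔT = 4.85 K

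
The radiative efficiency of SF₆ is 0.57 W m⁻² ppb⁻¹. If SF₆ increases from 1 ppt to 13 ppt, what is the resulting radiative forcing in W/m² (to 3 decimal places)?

SF₆: Δ = 13 − 1 = 12 ppt = 0.012 ppb; ΔF = 0.57 × 0.012 = 0.0068 W/m².

ΔF = 0.007 W/m²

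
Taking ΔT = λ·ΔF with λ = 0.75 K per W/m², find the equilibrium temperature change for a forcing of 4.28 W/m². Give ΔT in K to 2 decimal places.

ΔT = 3.21 K

ΔT = λ ΔF = 0.75 × 4.28 = 3.2100 K.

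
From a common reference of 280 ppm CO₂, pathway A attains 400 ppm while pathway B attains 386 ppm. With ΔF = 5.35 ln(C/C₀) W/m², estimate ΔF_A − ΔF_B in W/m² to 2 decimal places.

ΔF_A − ΔF_B = 0.19 W/m²

ΔF_A = 5.35 ln(400/280) = 5.35 × 0.35667 = 1.9082 W/m².
ΔF_B = 5.35 ln(386/280) = 5.35 × 0.32105 = 1.7176 W/m².
Difference: 1.9082 − 1.7176 = 0.1906 W/m².
(Equivalently, ΔF_A − ΔF_B = 5.35 ln(400/386) = 5.35 × 0.03563 = 0.1906 W/m².)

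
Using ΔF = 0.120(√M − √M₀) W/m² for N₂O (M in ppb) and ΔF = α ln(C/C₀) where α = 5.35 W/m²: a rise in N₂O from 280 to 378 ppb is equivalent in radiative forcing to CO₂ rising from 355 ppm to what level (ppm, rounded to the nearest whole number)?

C ≈ 377 ppm

N₂O forcing: 0.120 × (√378 − √280) = 0.120 × (19.4422 − 16.7332) = 0.120 × 2.7090 = 0.32508 W/m².
Set 5.35 ln(C/355) = 0.32508: ln(C/355) = 0.32508/5.35 = 0.06076, so C = 355 × e^0.06076 = 355 × 1.06264 = 377.24 ppm.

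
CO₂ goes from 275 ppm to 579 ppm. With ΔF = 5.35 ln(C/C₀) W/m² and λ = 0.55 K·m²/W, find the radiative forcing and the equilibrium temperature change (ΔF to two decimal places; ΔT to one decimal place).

CO₂: 5.35 × ln(579/275) = 5.35 × ln(2.10545) = 5.35 × 0.74453 = 3.9832 W/m².
ΔT = λ ΔF = 0.55 × 3.98 = 2.1890 K.

ΔF = 3.98 W/m²; ΔT = 2.2 K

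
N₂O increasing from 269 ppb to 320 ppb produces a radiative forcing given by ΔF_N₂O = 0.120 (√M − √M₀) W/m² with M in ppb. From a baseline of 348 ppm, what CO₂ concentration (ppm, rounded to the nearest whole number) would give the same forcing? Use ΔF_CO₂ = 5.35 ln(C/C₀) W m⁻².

C ≈ 360 ppm

N₂O forcing: 0.120 × (√320 − √269) = 0.120 × (17.8885 − 16.4012) = 0.120 × 1.4873 = 0.17848 W/m².
Set 5.35 ln(C/348) = 0.17848: ln(C/348) = 0.17848/5.35 = 0.03336, so C = 348 × e^0.03336 = 348 × 1.03392 = 359.80 ppm.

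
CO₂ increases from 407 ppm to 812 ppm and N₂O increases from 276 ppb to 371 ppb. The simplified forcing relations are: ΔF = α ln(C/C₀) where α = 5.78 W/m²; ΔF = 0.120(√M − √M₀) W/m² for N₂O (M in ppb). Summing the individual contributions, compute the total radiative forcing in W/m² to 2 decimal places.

ΔF = 4.31 W/m²

CO₂: 5.78 × ln(812/407) = 5.78 × ln(1.99509) = 5.78 × 0.69069 = 3.9922 W/m².
N₂O: 0.120 × (√371 − √276) = 0.120 × (19.2614 − 16.6132) = 0.120 × 2.6482 = 0.3178 W/m².
Total ΔF = 3.9922 + 0.3178 = 4.3100 W/m².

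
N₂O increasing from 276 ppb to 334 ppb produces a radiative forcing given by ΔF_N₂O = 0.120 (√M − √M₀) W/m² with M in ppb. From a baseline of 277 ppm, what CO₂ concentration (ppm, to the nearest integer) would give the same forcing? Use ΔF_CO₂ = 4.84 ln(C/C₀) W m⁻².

C ≈ 289 ppm

N₂O forcing: 0.120 × (√334 − √276) = 0.120 × (18.2757 − 16.6132) = 0.120 × 1.6625 = 0.19950 W/m².
Set 4.84 ln(C/277) = 0.19950: ln(C/277) = 0.19950/4.84 = 0.04122, so C = 277 × e^0.04122 = 277 × 1.04208 = 288.66 ppm.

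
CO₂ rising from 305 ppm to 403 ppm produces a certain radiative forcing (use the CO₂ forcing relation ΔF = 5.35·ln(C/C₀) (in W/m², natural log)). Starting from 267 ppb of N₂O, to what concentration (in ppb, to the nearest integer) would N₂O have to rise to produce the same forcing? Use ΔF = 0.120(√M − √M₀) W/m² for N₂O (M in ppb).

M ≈ 827 ppb

CO₂ forcing: 5.35 × ln(403/305) = 5.35 × 0.278625 = 1.49064 W/m².
Set 0.120(√M − √267) = 1.49064: √M = 1.49064/0.120 + √267 = 12.4220 + 16.3401 = 28.7621.
M = (28.7621)² = 827.26 ppb.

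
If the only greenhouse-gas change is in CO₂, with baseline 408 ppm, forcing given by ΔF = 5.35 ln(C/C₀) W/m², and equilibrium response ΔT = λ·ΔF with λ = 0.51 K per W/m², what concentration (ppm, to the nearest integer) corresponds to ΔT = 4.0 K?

C ≈ 1767 ppm

Required forcing: ΔF = ΔT/λ = 4.0/0.51 = 7.8431 W/m².
Then ln(C/408) = ΔF/5.35 = 7.8431/5.35 = 1.46600.
So C = 408 × e^1.46600 = 408 × 4.33187 = 1767.40 ppm.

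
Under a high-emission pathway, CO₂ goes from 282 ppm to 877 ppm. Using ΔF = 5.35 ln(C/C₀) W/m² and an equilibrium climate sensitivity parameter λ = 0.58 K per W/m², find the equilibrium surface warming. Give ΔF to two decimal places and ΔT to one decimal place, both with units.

CO₂: 5.35 × ln(877/282) = 5.35 × ln(3.10993) = 5.35 × 1.13460 = 6.0701 W/m².
ΔT = λ ΔF = 0.58 × 6.07 = 3.5206 K.

ΔF = 6.07 W/m²; ΔT = 3.5 K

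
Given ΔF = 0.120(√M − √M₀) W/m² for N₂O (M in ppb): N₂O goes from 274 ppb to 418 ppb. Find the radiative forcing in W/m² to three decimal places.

ΔF = 0.467 W/m²

N₂O: 0.120 × (√418 − √274) = 0.120 × (20.4450 − 16.5529) = 0.120 × 3.8921 = 0.4671 W/m².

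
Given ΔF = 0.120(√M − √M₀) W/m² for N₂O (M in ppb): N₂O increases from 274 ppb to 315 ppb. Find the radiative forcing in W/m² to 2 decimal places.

N₂O: 0.120 × (√315 − √274) = 0.120 × (17.7482 − 16.5529) = 0.120 × 1.1953 = 0.1434 W/m².

ΔF = 0.14 W/m²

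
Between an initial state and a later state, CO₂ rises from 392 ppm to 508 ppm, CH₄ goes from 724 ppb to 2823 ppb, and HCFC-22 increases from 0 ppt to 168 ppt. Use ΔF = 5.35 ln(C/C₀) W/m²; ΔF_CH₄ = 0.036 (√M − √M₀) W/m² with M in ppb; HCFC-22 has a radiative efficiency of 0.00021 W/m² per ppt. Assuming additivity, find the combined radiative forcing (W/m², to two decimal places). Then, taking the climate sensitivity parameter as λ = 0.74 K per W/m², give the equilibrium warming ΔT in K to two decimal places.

ΔF = 2.37 W/m²; ΔT = 1.75 K

CO₂: 5.35 × ln(508/392) = 5.35 × ln(1.29592) = 5.35 × 0.25922 = 1.3868 W/m².
CH₄: 0.036 × (√2823 − √724) = 0.036 × (53.1319 − 26.9072) = 0.036 × 26.2247 = 0.9441 W/m².
HCFC-22: ΔF = 0.00021 × (168 − 0) = 0.00021 × 168 = 0.0353 W/m².
Total ΔF = 1.3868 + 0.9441 + 0.0353 = 2.3662 W/m².
ΔT = λ ΔF = 0.74 × 2.37 = 1.7538 K.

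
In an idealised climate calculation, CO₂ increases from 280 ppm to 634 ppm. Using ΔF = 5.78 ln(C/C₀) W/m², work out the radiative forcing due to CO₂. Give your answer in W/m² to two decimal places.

ΔF = 4.72 W/m²

CO₂: 5.78 × ln(634/280) = 5.78 × ln(2.26429) = 5.78 × 0.81726 = 4.7238 W/m².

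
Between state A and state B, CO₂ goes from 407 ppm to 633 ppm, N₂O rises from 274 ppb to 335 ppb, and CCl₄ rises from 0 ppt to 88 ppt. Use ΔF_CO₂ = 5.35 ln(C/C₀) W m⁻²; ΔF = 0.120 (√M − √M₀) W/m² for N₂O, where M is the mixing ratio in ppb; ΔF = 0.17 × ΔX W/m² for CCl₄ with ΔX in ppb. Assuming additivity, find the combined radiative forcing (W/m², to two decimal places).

CO₂: 5.35 × ln(633/407) = 5.35 × ln(1.55528) = 5.35 × 0.44166 = 2.3629 W/m².
N₂O: 0.120 × (√335 − √274) = 0.120 × (18.3030 − 16.5529) = 0.120 × 1.7501 = 0.2100 W/m².
CCl₄: Δ = 88 − 0 = 88 ppt = 0.088 ppb; ΔF = 0.17 × 0.088 = 0.0150 W/m².
Total ΔF = 2.3629 + 0.2100 + 0.0150 = 2.5879 W/m².

ΔF = 2.59 W/m²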